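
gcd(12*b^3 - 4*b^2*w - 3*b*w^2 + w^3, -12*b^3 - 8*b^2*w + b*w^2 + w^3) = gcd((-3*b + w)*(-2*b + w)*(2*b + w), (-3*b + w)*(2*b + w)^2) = -6*b^2 - b*w + w^2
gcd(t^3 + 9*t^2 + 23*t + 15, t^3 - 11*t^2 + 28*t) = 1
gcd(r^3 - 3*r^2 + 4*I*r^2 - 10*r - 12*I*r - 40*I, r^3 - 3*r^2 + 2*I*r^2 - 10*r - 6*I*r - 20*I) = r^2 - 3*r - 10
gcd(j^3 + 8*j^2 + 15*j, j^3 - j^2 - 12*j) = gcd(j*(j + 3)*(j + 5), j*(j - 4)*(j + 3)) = j^2 + 3*j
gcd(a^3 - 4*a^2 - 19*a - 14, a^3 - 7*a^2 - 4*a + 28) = a^2 - 5*a - 14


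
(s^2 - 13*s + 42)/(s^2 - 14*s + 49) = (s - 6)/(s - 7)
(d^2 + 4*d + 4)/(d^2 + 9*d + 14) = (d + 2)/(d + 7)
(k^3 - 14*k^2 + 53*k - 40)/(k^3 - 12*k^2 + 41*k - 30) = (k - 8)/(k - 6)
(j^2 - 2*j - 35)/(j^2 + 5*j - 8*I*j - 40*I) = (j - 7)/(j - 8*I)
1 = 1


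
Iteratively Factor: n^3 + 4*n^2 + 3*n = (n + 1)*(n^2 + 3*n) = n*(n + 1)*(n + 3)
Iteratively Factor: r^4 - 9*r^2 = (r)*(r^3 - 9*r) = r^2*(r^2 - 9) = r^2*(r + 3)*(r - 3)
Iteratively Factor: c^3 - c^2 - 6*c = (c - 3)*(c^2 + 2*c) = c*(c - 3)*(c + 2)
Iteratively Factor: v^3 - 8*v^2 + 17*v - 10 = (v - 1)*(v^2 - 7*v + 10) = (v - 5)*(v - 1)*(v - 2)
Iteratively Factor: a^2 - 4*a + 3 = (a - 3)*(a - 1)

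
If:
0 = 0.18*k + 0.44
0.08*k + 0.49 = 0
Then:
No Solution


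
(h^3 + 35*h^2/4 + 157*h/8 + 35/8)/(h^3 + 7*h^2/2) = 1 + 21/(4*h) + 5/(4*h^2)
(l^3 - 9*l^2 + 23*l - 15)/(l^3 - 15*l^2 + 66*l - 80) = (l^2 - 4*l + 3)/(l^2 - 10*l + 16)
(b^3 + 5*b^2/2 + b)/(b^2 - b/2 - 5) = b*(2*b + 1)/(2*b - 5)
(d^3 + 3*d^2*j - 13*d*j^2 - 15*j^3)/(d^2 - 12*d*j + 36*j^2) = (d^3 + 3*d^2*j - 13*d*j^2 - 15*j^3)/(d^2 - 12*d*j + 36*j^2)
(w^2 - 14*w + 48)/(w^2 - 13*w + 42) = (w - 8)/(w - 7)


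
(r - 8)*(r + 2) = r^2 - 6*r - 16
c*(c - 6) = c^2 - 6*c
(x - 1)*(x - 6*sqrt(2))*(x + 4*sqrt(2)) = x^3 - 2*sqrt(2)*x^2 - x^2 - 48*x + 2*sqrt(2)*x + 48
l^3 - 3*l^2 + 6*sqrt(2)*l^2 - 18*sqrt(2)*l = l*(l - 3)*(l + 6*sqrt(2))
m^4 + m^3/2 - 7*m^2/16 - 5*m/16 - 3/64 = (m - 3/4)*(m + 1/4)*(m + 1/2)^2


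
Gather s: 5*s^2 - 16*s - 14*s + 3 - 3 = 5*s^2 - 30*s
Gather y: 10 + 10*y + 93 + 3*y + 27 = 13*y + 130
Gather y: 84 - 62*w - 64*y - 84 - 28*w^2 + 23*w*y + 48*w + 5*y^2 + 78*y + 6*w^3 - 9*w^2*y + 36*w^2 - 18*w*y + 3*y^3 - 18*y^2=6*w^3 + 8*w^2 - 14*w + 3*y^3 - 13*y^2 + y*(-9*w^2 + 5*w + 14)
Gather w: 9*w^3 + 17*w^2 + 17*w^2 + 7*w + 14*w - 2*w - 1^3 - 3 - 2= 9*w^3 + 34*w^2 + 19*w - 6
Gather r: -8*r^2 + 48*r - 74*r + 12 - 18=-8*r^2 - 26*r - 6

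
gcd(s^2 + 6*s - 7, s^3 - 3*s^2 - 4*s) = 1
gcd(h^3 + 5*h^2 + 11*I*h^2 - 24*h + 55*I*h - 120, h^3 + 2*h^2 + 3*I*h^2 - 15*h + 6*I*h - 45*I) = h^2 + h*(5 + 3*I) + 15*I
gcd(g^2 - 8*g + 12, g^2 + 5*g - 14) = g - 2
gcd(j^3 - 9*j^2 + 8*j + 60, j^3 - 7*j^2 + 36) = j^2 - 4*j - 12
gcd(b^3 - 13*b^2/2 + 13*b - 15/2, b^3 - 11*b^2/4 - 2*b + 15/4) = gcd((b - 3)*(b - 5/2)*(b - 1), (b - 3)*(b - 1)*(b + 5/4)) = b^2 - 4*b + 3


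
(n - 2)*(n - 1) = n^2 - 3*n + 2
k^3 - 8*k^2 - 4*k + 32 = (k - 8)*(k - 2)*(k + 2)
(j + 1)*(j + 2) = j^2 + 3*j + 2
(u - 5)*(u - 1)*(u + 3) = u^3 - 3*u^2 - 13*u + 15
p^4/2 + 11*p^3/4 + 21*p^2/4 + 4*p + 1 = (p/2 + 1/2)*(p + 1/2)*(p + 2)^2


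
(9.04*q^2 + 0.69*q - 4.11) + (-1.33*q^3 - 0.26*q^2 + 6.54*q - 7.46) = -1.33*q^3 + 8.78*q^2 + 7.23*q - 11.57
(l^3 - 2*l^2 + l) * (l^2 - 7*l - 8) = l^5 - 9*l^4 + 7*l^3 + 9*l^2 - 8*l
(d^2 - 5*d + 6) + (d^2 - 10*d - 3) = 2*d^2 - 15*d + 3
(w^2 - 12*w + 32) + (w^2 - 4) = 2*w^2 - 12*w + 28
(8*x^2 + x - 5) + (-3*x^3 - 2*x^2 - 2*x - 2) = -3*x^3 + 6*x^2 - x - 7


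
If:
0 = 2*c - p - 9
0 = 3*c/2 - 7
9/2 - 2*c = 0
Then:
No Solution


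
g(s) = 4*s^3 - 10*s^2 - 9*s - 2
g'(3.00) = 39.00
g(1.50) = -24.50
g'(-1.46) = 45.78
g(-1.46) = -22.62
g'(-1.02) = 23.88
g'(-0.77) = 13.51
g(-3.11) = -191.05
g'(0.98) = -17.08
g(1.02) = -17.34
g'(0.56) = -16.44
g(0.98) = -16.66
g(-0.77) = -2.83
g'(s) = 12*s^2 - 20*s - 9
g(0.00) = -2.00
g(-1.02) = -7.47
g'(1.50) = -12.00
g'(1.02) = -16.92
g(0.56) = -9.47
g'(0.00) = -9.00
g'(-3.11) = 169.27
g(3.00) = -11.00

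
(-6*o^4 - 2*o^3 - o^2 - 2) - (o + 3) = -6*o^4 - 2*o^3 - o^2 - o - 5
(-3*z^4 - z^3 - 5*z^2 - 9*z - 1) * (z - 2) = -3*z^5 + 5*z^4 - 3*z^3 + z^2 + 17*z + 2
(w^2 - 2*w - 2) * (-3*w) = -3*w^3 + 6*w^2 + 6*w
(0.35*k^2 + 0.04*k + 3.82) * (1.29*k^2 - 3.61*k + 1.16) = 0.4515*k^4 - 1.2119*k^3 + 5.1894*k^2 - 13.7438*k + 4.4312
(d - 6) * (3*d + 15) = 3*d^2 - 3*d - 90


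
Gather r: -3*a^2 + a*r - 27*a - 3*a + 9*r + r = -3*a^2 - 30*a + r*(a + 10)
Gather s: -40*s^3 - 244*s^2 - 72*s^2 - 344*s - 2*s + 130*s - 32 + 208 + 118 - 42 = -40*s^3 - 316*s^2 - 216*s + 252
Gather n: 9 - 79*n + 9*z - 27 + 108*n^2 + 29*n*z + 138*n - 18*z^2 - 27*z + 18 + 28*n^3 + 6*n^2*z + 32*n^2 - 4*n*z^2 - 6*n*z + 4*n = 28*n^3 + n^2*(6*z + 140) + n*(-4*z^2 + 23*z + 63) - 18*z^2 - 18*z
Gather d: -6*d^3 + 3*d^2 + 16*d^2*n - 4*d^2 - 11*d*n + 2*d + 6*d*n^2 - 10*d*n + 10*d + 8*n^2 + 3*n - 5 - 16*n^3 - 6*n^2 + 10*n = -6*d^3 + d^2*(16*n - 1) + d*(6*n^2 - 21*n + 12) - 16*n^3 + 2*n^2 + 13*n - 5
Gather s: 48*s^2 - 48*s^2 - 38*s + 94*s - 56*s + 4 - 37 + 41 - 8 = 0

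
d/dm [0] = 0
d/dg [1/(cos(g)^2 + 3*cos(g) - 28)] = (2*cos(g) + 3)*sin(g)/(cos(g)^2 + 3*cos(g) - 28)^2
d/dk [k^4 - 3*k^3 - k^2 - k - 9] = 4*k^3 - 9*k^2 - 2*k - 1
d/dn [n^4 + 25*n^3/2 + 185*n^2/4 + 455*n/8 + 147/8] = 4*n^3 + 75*n^2/2 + 185*n/2 + 455/8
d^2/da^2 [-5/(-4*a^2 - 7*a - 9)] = 10*(-16*a^2 - 28*a + (8*a + 7)^2 - 36)/(4*a^2 + 7*a + 9)^3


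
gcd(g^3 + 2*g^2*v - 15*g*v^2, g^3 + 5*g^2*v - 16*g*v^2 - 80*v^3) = g + 5*v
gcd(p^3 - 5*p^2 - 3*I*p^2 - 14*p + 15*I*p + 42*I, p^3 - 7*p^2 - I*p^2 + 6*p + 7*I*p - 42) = p^2 + p*(-7 - 3*I) + 21*I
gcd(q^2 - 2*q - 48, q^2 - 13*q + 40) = q - 8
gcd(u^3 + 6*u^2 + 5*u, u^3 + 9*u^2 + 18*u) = u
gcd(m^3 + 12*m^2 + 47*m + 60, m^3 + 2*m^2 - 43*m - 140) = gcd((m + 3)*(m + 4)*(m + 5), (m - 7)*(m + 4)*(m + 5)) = m^2 + 9*m + 20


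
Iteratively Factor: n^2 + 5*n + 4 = (n + 1)*(n + 4)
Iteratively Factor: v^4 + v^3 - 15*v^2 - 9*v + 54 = (v - 2)*(v^3 + 3*v^2 - 9*v - 27) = (v - 3)*(v - 2)*(v^2 + 6*v + 9) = (v - 3)*(v - 2)*(v + 3)*(v + 3)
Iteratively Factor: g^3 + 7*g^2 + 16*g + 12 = (g + 2)*(g^2 + 5*g + 6) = (g + 2)*(g + 3)*(g + 2)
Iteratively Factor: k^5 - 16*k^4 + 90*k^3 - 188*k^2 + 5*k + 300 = (k - 3)*(k^4 - 13*k^3 + 51*k^2 - 35*k - 100) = (k - 4)*(k - 3)*(k^3 - 9*k^2 + 15*k + 25) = (k - 5)*(k - 4)*(k - 3)*(k^2 - 4*k - 5) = (k - 5)*(k - 4)*(k - 3)*(k + 1)*(k - 5)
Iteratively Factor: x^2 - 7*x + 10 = (x - 5)*(x - 2)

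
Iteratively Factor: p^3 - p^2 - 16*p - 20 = (p + 2)*(p^2 - 3*p - 10) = (p + 2)^2*(p - 5)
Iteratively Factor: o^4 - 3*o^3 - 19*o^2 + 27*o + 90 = (o + 3)*(o^3 - 6*o^2 - o + 30) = (o + 2)*(o + 3)*(o^2 - 8*o + 15) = (o - 3)*(o + 2)*(o + 3)*(o - 5)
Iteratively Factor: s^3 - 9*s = (s + 3)*(s^2 - 3*s) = (s - 3)*(s + 3)*(s)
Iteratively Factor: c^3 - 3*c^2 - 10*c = (c)*(c^2 - 3*c - 10) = c*(c + 2)*(c - 5)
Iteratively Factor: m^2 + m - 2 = (m + 2)*(m - 1)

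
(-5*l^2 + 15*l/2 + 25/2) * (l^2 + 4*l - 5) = -5*l^4 - 25*l^3/2 + 135*l^2/2 + 25*l/2 - 125/2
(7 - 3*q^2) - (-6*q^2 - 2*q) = 3*q^2 + 2*q + 7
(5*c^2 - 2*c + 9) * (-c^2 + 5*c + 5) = -5*c^4 + 27*c^3 + 6*c^2 + 35*c + 45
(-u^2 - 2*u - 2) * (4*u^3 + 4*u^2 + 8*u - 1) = -4*u^5 - 12*u^4 - 24*u^3 - 23*u^2 - 14*u + 2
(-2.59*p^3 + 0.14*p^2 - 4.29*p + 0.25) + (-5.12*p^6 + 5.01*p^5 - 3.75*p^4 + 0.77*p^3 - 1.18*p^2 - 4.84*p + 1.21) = -5.12*p^6 + 5.01*p^5 - 3.75*p^4 - 1.82*p^3 - 1.04*p^2 - 9.13*p + 1.46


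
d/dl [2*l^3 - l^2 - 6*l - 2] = 6*l^2 - 2*l - 6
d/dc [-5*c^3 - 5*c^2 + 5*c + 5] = -15*c^2 - 10*c + 5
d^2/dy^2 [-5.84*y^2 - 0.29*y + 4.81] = -11.6800000000000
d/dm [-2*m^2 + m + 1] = 1 - 4*m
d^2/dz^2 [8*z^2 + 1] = 16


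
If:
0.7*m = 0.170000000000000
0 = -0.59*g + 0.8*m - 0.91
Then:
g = -1.21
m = 0.24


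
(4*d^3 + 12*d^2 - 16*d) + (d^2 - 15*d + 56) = 4*d^3 + 13*d^2 - 31*d + 56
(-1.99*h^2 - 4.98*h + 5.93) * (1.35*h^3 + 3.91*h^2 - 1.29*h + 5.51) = -2.6865*h^5 - 14.5039*h^4 - 8.8992*h^3 + 18.6456*h^2 - 35.0895*h + 32.6743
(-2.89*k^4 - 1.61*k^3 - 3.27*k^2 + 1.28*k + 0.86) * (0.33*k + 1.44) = -0.9537*k^5 - 4.6929*k^4 - 3.3975*k^3 - 4.2864*k^2 + 2.127*k + 1.2384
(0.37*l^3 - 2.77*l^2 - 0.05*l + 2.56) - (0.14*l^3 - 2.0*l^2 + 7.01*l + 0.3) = 0.23*l^3 - 0.77*l^2 - 7.06*l + 2.26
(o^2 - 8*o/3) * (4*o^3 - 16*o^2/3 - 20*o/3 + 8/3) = 4*o^5 - 16*o^4 + 68*o^3/9 + 184*o^2/9 - 64*o/9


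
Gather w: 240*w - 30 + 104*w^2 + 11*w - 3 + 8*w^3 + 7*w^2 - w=8*w^3 + 111*w^2 + 250*w - 33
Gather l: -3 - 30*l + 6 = 3 - 30*l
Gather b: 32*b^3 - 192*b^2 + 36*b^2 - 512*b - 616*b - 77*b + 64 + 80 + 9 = 32*b^3 - 156*b^2 - 1205*b + 153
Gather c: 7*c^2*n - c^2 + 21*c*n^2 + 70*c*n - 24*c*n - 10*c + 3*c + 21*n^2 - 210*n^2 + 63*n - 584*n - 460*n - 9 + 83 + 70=c^2*(7*n - 1) + c*(21*n^2 + 46*n - 7) - 189*n^2 - 981*n + 144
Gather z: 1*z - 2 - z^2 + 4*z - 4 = -z^2 + 5*z - 6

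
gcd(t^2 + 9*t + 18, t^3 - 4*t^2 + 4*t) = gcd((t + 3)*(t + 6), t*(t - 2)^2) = 1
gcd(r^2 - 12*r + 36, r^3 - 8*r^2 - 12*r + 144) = r^2 - 12*r + 36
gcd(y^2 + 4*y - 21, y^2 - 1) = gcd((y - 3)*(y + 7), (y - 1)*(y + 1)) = 1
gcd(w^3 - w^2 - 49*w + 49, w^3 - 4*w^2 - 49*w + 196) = w^2 - 49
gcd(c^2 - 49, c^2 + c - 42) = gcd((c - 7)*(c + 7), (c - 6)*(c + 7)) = c + 7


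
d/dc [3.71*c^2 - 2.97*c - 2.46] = 7.42*c - 2.97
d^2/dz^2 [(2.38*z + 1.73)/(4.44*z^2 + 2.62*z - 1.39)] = ((2.38*z + 1.73)*(8.88*z + 2.62)*(17.76*z + 5.24) - (63.4032*z + 27.8336)*(4.44*z^2 + 2.62*z - 1.39))/(4.44*z^2 + 2.62*z - 1.39)^3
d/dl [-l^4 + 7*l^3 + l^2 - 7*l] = -4*l^3 + 21*l^2 + 2*l - 7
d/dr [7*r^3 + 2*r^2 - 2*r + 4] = 21*r^2 + 4*r - 2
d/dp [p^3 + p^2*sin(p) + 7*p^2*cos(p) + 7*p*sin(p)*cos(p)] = -7*p^2*sin(p) + p^2*cos(p) + 3*p^2 + 2*p*sin(p) + 14*p*cos(p) + 7*p*cos(2*p) + 7*sin(2*p)/2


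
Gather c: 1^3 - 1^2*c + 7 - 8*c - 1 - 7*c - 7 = -16*c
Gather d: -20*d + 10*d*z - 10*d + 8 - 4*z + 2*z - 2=d*(10*z - 30) - 2*z + 6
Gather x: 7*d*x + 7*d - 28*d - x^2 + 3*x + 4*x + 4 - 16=-21*d - x^2 + x*(7*d + 7) - 12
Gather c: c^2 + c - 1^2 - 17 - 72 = c^2 + c - 90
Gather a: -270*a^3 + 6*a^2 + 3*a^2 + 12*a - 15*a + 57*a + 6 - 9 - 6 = -270*a^3 + 9*a^2 + 54*a - 9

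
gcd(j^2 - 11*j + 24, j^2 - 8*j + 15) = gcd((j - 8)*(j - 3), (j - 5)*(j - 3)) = j - 3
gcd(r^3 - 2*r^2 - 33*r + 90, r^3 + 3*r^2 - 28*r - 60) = r^2 + r - 30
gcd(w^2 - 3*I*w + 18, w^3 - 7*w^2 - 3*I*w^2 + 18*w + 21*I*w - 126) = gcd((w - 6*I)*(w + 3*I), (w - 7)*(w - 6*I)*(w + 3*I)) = w^2 - 3*I*w + 18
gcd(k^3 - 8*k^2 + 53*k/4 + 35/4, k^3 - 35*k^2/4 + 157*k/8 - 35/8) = k^2 - 17*k/2 + 35/2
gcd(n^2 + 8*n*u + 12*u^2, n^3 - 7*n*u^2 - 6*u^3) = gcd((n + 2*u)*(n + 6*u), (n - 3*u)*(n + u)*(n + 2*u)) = n + 2*u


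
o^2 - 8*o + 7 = (o - 7)*(o - 1)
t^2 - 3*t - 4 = (t - 4)*(t + 1)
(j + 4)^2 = j^2 + 8*j + 16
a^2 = a^2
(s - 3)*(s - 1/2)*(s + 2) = s^3 - 3*s^2/2 - 11*s/2 + 3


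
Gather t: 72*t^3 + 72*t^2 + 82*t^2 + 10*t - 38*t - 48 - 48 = 72*t^3 + 154*t^2 - 28*t - 96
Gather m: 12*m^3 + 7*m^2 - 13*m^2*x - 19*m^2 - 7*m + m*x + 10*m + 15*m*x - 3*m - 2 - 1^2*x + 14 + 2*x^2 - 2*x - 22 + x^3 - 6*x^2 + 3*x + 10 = 12*m^3 + m^2*(-13*x - 12) + 16*m*x + x^3 - 4*x^2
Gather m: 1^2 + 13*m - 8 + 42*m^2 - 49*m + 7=42*m^2 - 36*m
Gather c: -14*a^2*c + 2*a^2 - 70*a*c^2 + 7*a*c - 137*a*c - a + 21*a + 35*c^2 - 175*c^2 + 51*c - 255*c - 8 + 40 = 2*a^2 + 20*a + c^2*(-70*a - 140) + c*(-14*a^2 - 130*a - 204) + 32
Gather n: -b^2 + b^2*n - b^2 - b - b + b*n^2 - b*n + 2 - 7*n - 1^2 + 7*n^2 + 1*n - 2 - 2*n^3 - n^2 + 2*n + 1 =-2*b^2 - 2*b - 2*n^3 + n^2*(b + 6) + n*(b^2 - b - 4)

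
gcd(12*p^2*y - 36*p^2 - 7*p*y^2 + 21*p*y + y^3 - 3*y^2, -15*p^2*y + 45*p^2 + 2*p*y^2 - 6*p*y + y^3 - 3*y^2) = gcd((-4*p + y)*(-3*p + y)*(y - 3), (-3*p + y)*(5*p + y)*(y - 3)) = -3*p*y + 9*p + y^2 - 3*y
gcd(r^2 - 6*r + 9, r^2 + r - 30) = 1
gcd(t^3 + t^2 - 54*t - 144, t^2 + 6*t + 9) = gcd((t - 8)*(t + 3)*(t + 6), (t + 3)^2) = t + 3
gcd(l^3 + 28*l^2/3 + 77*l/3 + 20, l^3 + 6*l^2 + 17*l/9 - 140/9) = l + 5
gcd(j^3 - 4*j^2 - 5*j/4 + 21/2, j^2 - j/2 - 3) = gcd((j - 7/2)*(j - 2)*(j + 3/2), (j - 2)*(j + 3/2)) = j^2 - j/2 - 3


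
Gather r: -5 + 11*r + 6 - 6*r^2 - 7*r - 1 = -6*r^2 + 4*r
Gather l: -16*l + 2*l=-14*l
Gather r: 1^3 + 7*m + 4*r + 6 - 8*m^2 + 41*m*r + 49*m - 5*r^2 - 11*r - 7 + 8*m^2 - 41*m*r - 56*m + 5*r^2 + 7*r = 0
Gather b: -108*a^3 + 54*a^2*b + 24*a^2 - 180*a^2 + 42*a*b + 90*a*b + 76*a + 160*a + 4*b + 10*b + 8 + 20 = -108*a^3 - 156*a^2 + 236*a + b*(54*a^2 + 132*a + 14) + 28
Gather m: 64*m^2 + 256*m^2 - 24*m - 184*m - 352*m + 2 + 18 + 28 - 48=320*m^2 - 560*m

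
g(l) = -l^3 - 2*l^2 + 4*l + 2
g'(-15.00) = -611.00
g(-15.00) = 2867.00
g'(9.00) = -275.00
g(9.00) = -853.00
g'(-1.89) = 0.84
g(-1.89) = -5.95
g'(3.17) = -38.83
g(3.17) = -37.27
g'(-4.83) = -46.67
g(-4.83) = 48.70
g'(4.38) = -71.07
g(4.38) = -102.88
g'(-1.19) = 4.51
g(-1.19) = -3.91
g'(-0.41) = 5.14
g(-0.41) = 0.09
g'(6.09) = -131.62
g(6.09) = -273.68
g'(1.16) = -4.68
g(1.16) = 2.39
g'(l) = -3*l^2 - 4*l + 4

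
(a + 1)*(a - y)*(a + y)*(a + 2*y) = a^4 + 2*a^3*y + a^3 - a^2*y^2 + 2*a^2*y - 2*a*y^3 - a*y^2 - 2*y^3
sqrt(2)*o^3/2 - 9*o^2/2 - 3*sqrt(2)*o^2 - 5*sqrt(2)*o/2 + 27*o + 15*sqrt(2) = (o - 6)*(o - 5*sqrt(2))*(sqrt(2)*o/2 + 1/2)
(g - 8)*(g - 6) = g^2 - 14*g + 48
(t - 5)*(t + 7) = t^2 + 2*t - 35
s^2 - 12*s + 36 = (s - 6)^2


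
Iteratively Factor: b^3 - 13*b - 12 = (b + 3)*(b^2 - 3*b - 4) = (b - 4)*(b + 3)*(b + 1)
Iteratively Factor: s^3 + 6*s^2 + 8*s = (s + 2)*(s^2 + 4*s) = (s + 2)*(s + 4)*(s)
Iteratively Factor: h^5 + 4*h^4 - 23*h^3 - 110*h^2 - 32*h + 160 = (h - 1)*(h^4 + 5*h^3 - 18*h^2 - 128*h - 160) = (h - 1)*(h + 4)*(h^3 + h^2 - 22*h - 40) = (h - 5)*(h - 1)*(h + 4)*(h^2 + 6*h + 8) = (h - 5)*(h - 1)*(h + 4)^2*(h + 2)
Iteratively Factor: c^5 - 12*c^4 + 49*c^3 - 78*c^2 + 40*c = (c - 5)*(c^4 - 7*c^3 + 14*c^2 - 8*c) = (c - 5)*(c - 4)*(c^3 - 3*c^2 + 2*c) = c*(c - 5)*(c - 4)*(c^2 - 3*c + 2) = c*(c - 5)*(c - 4)*(c - 1)*(c - 2)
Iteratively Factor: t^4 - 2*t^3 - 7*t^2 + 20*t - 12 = (t - 2)*(t^3 - 7*t + 6) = (t - 2)*(t + 3)*(t^2 - 3*t + 2) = (t - 2)^2*(t + 3)*(t - 1)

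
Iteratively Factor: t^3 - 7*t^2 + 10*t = (t - 2)*(t^2 - 5*t) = t*(t - 2)*(t - 5)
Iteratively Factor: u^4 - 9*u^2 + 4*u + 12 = (u + 3)*(u^3 - 3*u^2 + 4) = (u - 2)*(u + 3)*(u^2 - u - 2) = (u - 2)*(u + 1)*(u + 3)*(u - 2)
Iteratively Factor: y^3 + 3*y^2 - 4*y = (y + 4)*(y^2 - y) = (y - 1)*(y + 4)*(y)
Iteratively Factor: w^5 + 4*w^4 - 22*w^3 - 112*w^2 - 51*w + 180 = (w - 1)*(w^4 + 5*w^3 - 17*w^2 - 129*w - 180) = (w - 1)*(w + 4)*(w^3 + w^2 - 21*w - 45) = (w - 5)*(w - 1)*(w + 4)*(w^2 + 6*w + 9) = (w - 5)*(w - 1)*(w + 3)*(w + 4)*(w + 3)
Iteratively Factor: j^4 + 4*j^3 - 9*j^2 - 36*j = (j)*(j^3 + 4*j^2 - 9*j - 36) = j*(j + 3)*(j^2 + j - 12) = j*(j - 3)*(j + 3)*(j + 4)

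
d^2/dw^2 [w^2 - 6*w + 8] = 2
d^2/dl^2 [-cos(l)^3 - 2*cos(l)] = (5 - 9*sin(l)^2)*cos(l)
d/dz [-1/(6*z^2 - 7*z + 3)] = (12*z - 7)/(6*z^2 - 7*z + 3)^2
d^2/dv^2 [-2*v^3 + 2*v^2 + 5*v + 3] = 4 - 12*v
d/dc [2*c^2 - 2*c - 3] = 4*c - 2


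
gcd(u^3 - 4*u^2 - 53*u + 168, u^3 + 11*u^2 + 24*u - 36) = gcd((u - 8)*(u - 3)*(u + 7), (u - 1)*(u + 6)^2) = 1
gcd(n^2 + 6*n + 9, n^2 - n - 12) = n + 3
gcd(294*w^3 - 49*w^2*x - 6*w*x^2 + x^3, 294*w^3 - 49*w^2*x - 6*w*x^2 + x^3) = 294*w^3 - 49*w^2*x - 6*w*x^2 + x^3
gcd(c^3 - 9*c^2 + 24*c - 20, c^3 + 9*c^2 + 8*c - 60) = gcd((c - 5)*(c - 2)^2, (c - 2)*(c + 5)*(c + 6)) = c - 2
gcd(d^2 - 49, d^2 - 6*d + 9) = 1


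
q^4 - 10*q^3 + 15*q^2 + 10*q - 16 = (q - 8)*(q - 2)*(q - 1)*(q + 1)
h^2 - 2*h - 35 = (h - 7)*(h + 5)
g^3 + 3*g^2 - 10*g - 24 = (g - 3)*(g + 2)*(g + 4)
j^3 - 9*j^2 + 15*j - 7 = (j - 7)*(j - 1)^2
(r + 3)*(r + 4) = r^2 + 7*r + 12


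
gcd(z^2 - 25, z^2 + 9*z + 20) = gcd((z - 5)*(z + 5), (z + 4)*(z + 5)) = z + 5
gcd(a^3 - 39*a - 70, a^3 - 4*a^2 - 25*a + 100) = a + 5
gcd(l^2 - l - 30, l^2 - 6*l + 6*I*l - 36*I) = l - 6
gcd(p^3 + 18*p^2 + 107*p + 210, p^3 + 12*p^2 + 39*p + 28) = p + 7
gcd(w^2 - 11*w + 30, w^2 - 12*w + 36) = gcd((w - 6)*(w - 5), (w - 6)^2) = w - 6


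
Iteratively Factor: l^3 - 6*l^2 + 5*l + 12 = (l - 4)*(l^2 - 2*l - 3) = (l - 4)*(l - 3)*(l + 1)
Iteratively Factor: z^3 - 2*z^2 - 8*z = (z)*(z^2 - 2*z - 8) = z*(z - 4)*(z + 2)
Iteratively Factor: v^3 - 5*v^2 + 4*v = (v - 1)*(v^2 - 4*v) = v*(v - 1)*(v - 4)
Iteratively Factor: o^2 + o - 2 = (o - 1)*(o + 2)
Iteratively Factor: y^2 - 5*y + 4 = (y - 1)*(y - 4)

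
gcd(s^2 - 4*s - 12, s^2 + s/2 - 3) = s + 2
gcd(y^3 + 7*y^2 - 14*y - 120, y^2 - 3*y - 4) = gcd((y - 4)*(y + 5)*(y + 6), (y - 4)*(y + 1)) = y - 4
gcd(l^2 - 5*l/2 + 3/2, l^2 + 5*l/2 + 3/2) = 1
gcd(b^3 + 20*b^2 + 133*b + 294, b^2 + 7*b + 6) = b + 6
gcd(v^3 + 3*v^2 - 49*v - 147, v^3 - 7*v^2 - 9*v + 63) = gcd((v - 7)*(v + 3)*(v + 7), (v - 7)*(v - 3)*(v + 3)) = v^2 - 4*v - 21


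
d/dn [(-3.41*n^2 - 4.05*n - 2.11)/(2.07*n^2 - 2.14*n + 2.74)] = (15.6809*n^2 - 9.9514*n - 15.6124)/(4.2849*n^4 - 8.8596*n^3 + 15.9232*n^2 - 11.7272*n + 7.5076)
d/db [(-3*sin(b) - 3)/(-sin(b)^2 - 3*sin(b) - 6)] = 3*(-sin(b)^2 - 2*sin(b) + 3)*cos(b)/(sin(b)^2 + 3*sin(b) + 6)^2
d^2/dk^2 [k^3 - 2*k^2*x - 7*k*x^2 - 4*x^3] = 6*k - 4*x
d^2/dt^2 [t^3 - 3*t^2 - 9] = 6*t - 6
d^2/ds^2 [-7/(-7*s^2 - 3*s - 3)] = 14*(-49*s^2 - 21*s + (14*s + 3)^2 - 21)/(7*s^2 + 3*s + 3)^3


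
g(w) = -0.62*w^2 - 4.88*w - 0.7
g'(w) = -1.24*w - 4.88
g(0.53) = -3.46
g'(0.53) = -5.54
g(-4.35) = 8.80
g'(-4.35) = 0.51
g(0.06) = -1.00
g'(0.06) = -4.95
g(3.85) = -28.68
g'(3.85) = -9.65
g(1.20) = -7.45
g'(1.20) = -6.37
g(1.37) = -8.55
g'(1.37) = -6.58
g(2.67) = -18.15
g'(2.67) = -8.19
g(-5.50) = 7.38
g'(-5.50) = 1.94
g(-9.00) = -7.00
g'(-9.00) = 6.28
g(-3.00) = 8.36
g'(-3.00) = -1.16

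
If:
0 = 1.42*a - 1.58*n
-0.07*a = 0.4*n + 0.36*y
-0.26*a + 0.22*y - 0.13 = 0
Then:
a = -0.25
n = -0.22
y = 0.30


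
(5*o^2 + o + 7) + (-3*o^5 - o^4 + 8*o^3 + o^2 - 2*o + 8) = -3*o^5 - o^4 + 8*o^3 + 6*o^2 - o + 15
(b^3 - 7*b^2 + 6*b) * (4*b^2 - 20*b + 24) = 4*b^5 - 48*b^4 + 188*b^3 - 288*b^2 + 144*b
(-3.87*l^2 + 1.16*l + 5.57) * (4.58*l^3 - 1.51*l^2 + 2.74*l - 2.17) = -17.7246*l^5 + 11.1565*l^4 + 13.1552*l^3 + 3.1656*l^2 + 12.7446*l - 12.0869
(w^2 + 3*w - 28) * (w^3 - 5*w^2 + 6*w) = w^5 - 2*w^4 - 37*w^3 + 158*w^2 - 168*w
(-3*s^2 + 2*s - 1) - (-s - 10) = -3*s^2 + 3*s + 9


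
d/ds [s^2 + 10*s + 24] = 2*s + 10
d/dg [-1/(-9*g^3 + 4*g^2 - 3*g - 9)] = (-27*g^2 + 8*g - 3)/(9*g^3 - 4*g^2 + 3*g + 9)^2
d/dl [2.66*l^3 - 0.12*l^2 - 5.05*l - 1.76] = 7.98*l^2 - 0.24*l - 5.05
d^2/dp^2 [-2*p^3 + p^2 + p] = 2 - 12*p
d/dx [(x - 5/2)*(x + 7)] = 2*x + 9/2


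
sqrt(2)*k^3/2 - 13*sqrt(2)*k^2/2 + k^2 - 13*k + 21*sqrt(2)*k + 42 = (k - 7)*(k - 6)*(sqrt(2)*k/2 + 1)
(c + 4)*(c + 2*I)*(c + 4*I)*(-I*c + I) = -I*c^4 + 6*c^3 - 3*I*c^3 + 18*c^2 + 12*I*c^2 - 24*c + 24*I*c - 32*I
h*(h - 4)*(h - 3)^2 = h^4 - 10*h^3 + 33*h^2 - 36*h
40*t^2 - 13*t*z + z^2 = (-8*t + z)*(-5*t + z)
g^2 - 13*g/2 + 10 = (g - 4)*(g - 5/2)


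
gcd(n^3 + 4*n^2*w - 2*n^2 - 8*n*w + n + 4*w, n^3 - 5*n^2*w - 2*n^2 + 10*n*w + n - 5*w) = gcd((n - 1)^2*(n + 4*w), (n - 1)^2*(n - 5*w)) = n^2 - 2*n + 1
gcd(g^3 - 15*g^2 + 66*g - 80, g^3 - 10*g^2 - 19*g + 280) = g - 8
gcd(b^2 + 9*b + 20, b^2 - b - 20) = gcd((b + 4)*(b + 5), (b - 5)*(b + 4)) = b + 4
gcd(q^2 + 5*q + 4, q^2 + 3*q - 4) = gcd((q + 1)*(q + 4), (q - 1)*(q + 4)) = q + 4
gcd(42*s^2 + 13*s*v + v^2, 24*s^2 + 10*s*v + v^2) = 6*s + v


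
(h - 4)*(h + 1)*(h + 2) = h^3 - h^2 - 10*h - 8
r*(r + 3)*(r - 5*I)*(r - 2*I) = r^4 + 3*r^3 - 7*I*r^3 - 10*r^2 - 21*I*r^2 - 30*r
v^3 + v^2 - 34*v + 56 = (v - 4)*(v - 2)*(v + 7)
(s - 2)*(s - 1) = s^2 - 3*s + 2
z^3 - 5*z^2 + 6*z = z*(z - 3)*(z - 2)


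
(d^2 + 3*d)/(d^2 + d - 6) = d/(d - 2)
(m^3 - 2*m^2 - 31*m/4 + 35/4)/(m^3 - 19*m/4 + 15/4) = (2*m - 7)/(2*m - 3)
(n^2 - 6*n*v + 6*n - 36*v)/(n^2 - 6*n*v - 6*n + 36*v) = (n + 6)/(n - 6)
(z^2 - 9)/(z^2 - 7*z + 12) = (z + 3)/(z - 4)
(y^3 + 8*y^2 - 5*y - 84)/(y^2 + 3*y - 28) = (y^2 + y - 12)/(y - 4)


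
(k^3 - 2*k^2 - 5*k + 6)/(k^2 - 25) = (k^3 - 2*k^2 - 5*k + 6)/(k^2 - 25)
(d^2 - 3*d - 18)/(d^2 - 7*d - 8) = (-d^2 + 3*d + 18)/(-d^2 + 7*d + 8)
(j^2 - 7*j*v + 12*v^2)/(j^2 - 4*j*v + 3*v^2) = (-j + 4*v)/(-j + v)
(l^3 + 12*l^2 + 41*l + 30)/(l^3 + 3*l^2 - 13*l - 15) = (l + 6)/(l - 3)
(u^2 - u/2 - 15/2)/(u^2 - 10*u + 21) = (u + 5/2)/(u - 7)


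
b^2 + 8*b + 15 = (b + 3)*(b + 5)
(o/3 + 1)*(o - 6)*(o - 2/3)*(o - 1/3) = o^4/3 - 4*o^3/3 - 133*o^2/27 + 52*o/9 - 4/3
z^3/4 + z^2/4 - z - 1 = (z/4 + 1/4)*(z - 2)*(z + 2)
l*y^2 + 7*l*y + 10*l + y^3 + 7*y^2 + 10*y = (l + y)*(y + 2)*(y + 5)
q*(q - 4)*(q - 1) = q^3 - 5*q^2 + 4*q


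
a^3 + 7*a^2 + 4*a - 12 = (a - 1)*(a + 2)*(a + 6)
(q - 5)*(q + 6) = q^2 + q - 30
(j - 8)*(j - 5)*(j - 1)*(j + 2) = j^4 - 12*j^3 + 25*j^2 + 66*j - 80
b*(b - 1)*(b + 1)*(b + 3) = b^4 + 3*b^3 - b^2 - 3*b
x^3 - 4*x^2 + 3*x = x*(x - 3)*(x - 1)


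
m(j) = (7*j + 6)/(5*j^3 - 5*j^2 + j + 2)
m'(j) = (7*j + 6)*(-15*j^2 + 10*j - 1)/(5*j^3 - 5*j^2 + j + 2)^2 + 7/(5*j^3 - 5*j^2 + j + 2) = (35*j^3 - 35*j^2 + 7*j - (7*j + 6)*(15*j^2 - 10*j + 1) + 14)/(5*j^3 - 5*j^2 + j + 2)^2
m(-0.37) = 4.93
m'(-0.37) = -37.95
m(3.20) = 0.24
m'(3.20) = -0.19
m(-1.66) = 0.15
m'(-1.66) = 0.06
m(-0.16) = 2.88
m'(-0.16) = -0.95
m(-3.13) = 0.08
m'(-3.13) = 0.03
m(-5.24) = 0.04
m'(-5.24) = 0.01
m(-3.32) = 0.07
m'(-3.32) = 0.03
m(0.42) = 4.68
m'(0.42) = 5.03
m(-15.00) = 0.01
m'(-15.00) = 0.00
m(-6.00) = 0.03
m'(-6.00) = 0.01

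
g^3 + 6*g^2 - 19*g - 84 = (g - 4)*(g + 3)*(g + 7)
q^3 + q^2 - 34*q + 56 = (q - 4)*(q - 2)*(q + 7)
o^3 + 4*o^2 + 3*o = o*(o + 1)*(o + 3)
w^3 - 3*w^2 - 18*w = w*(w - 6)*(w + 3)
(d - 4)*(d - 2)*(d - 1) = d^3 - 7*d^2 + 14*d - 8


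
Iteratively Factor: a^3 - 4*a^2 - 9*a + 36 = (a + 3)*(a^2 - 7*a + 12) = (a - 4)*(a + 3)*(a - 3)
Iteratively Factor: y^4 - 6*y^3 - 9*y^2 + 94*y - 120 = (y + 4)*(y^3 - 10*y^2 + 31*y - 30) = (y - 3)*(y + 4)*(y^2 - 7*y + 10) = (y - 3)*(y - 2)*(y + 4)*(y - 5)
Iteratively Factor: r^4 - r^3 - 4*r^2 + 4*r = (r - 1)*(r^3 - 4*r) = (r - 2)*(r - 1)*(r^2 + 2*r) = r*(r - 2)*(r - 1)*(r + 2)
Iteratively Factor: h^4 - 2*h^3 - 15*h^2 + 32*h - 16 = (h - 1)*(h^3 - h^2 - 16*h + 16) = (h - 4)*(h - 1)*(h^2 + 3*h - 4) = (h - 4)*(h - 1)*(h + 4)*(h - 1)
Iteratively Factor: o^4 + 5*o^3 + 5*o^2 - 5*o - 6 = (o - 1)*(o^3 + 6*o^2 + 11*o + 6) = (o - 1)*(o + 3)*(o^2 + 3*o + 2) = (o - 1)*(o + 2)*(o + 3)*(o + 1)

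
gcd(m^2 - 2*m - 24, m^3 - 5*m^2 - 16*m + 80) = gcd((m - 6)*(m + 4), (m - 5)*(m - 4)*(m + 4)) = m + 4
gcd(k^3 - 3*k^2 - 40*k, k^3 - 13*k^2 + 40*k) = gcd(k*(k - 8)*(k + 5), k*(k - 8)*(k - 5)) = k^2 - 8*k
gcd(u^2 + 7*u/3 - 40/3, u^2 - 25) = u + 5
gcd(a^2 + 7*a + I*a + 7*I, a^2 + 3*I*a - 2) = a + I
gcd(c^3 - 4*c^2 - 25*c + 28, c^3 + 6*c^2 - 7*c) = c - 1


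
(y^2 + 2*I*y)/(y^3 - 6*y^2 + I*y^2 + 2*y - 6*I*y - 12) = y/(y^2 - y*(6 + I) + 6*I)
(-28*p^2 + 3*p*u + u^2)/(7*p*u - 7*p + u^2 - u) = (-4*p + u)/(u - 1)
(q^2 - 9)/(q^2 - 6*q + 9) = (q + 3)/(q - 3)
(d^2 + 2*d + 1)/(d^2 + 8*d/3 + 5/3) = 3*(d + 1)/(3*d + 5)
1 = 1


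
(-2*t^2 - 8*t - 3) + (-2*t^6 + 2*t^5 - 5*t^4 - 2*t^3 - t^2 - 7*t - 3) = -2*t^6 + 2*t^5 - 5*t^4 - 2*t^3 - 3*t^2 - 15*t - 6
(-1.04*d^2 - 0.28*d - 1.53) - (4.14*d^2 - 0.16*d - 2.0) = -5.18*d^2 - 0.12*d + 0.47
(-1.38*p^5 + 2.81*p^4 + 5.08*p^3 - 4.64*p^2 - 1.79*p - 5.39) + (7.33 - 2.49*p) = -1.38*p^5 + 2.81*p^4 + 5.08*p^3 - 4.64*p^2 - 4.28*p + 1.94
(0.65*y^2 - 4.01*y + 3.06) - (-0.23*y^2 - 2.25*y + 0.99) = 0.88*y^2 - 1.76*y + 2.07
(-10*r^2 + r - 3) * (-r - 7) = 10*r^3 + 69*r^2 - 4*r + 21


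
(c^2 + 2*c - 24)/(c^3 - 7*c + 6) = (c^2 + 2*c - 24)/(c^3 - 7*c + 6)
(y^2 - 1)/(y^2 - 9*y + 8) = (y + 1)/(y - 8)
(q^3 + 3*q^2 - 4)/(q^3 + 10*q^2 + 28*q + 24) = (q - 1)/(q + 6)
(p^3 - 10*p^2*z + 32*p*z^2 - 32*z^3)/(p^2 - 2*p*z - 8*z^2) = (p^2 - 6*p*z + 8*z^2)/(p + 2*z)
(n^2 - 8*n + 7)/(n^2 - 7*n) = (n - 1)/n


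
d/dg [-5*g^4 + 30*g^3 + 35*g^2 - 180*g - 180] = -20*g^3 + 90*g^2 + 70*g - 180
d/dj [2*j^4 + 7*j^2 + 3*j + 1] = 8*j^3 + 14*j + 3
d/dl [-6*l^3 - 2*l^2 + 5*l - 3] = -18*l^2 - 4*l + 5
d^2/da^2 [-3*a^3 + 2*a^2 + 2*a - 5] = 4 - 18*a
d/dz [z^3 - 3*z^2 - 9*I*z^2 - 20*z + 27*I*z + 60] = 3*z^2 - 6*z - 18*I*z - 20 + 27*I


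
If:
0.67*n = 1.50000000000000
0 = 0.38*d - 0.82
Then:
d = 2.16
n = 2.24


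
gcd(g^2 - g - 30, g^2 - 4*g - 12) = g - 6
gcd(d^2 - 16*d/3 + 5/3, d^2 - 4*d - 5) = d - 5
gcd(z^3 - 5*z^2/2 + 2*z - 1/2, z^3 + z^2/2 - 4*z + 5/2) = z^2 - 2*z + 1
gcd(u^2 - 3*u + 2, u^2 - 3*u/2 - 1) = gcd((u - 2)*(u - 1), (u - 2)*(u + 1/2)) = u - 2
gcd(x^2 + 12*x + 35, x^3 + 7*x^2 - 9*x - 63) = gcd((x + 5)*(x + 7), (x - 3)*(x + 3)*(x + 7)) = x + 7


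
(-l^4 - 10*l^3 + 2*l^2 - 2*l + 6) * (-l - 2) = l^5 + 12*l^4 + 18*l^3 - 2*l^2 - 2*l - 12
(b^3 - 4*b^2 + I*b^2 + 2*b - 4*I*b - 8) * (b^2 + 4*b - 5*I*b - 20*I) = b^5 - 4*I*b^4 - 9*b^3 + 54*I*b^2 - 112*b + 160*I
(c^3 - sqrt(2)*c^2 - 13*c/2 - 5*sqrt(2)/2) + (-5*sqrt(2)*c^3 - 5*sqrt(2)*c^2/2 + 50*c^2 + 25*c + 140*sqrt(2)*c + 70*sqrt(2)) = -5*sqrt(2)*c^3 + c^3 - 7*sqrt(2)*c^2/2 + 50*c^2 + 37*c/2 + 140*sqrt(2)*c + 135*sqrt(2)/2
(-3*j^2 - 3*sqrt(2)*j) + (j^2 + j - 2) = -2*j^2 - 3*sqrt(2)*j + j - 2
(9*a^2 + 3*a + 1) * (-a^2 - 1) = -9*a^4 - 3*a^3 - 10*a^2 - 3*a - 1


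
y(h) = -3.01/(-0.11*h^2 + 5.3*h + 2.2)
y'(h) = -3.01*(0.22*h - 5.3)/(-0.11*h^2 + 5.3*h + 2.2)^2 = (15.953 - 0.6622*h)/(-0.11*h^2 + 5.3*h + 2.2)^2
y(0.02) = -1.31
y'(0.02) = 3.00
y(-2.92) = 0.21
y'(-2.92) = 0.09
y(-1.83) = 0.38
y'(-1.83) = 0.28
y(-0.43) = 30.30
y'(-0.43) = 1645.46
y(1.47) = -0.31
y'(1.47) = 0.16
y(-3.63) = 0.16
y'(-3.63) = 0.05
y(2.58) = -0.20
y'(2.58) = 0.06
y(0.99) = -0.41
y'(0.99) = 0.28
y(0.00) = -1.37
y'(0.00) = 3.30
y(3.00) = -0.18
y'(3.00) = 0.05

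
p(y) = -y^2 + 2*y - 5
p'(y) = 2 - 2*y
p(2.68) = -6.82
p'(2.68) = -3.36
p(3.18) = -8.75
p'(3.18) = -4.36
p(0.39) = -4.37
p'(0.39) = 1.22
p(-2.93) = -19.44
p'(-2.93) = 7.86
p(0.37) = -4.40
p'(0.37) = 1.26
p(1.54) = -4.29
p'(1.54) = -1.08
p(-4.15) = -30.52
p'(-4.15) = 10.30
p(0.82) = -4.03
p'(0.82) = 0.36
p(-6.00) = -53.00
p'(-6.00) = 14.00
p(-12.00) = -173.00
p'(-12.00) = 26.00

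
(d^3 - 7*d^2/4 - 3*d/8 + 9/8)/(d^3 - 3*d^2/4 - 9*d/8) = (d - 1)/d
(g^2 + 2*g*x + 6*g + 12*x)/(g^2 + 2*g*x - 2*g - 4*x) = (g + 6)/(g - 2)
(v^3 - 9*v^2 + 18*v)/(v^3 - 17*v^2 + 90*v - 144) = v/(v - 8)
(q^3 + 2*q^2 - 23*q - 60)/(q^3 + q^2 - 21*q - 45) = (q + 4)/(q + 3)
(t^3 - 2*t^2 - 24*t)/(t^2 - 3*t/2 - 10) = 2*t*(-t^2 + 2*t + 24)/(-2*t^2 + 3*t + 20)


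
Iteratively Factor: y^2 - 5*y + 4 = (y - 1)*(y - 4)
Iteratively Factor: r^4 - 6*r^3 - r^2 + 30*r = (r - 5)*(r^3 - r^2 - 6*r) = (r - 5)*(r - 3)*(r^2 + 2*r) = r*(r - 5)*(r - 3)*(r + 2)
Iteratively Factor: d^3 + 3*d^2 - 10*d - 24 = (d - 3)*(d^2 + 6*d + 8) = (d - 3)*(d + 2)*(d + 4)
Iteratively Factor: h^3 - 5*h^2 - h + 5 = (h - 1)*(h^2 - 4*h - 5) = (h - 5)*(h - 1)*(h + 1)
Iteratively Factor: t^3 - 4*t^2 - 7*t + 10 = (t + 2)*(t^2 - 6*t + 5) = (t - 1)*(t + 2)*(t - 5)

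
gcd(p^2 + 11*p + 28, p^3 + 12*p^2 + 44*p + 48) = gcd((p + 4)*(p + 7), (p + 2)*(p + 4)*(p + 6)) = p + 4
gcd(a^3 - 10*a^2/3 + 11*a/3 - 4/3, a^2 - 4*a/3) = a - 4/3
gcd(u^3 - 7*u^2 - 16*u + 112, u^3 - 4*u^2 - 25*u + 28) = u^2 - 3*u - 28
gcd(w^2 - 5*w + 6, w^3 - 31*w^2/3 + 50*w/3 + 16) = w - 3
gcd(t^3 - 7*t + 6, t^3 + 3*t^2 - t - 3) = t^2 + 2*t - 3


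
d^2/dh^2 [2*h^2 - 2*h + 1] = 4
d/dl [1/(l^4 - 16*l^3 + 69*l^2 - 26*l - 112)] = 2*(-2*l^3 + 24*l^2 - 69*l + 13)/(-l^4 + 16*l^3 - 69*l^2 + 26*l + 112)^2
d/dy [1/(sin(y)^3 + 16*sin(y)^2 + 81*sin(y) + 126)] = (-32*sin(y) + 3*cos(y)^2 - 84)*cos(y)/(sin(y)^3 + 16*sin(y)^2 + 81*sin(y) + 126)^2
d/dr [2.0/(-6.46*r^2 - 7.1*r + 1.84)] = (25.84*r + 14.2)/(6.46*r^2 + 7.1*r - 1.84)^2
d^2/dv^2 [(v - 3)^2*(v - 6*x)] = 6*v - 12*x - 12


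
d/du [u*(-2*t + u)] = -2*t + 2*u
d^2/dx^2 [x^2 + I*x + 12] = 2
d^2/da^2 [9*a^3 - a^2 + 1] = 54*a - 2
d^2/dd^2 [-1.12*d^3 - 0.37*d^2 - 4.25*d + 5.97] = -6.72*d - 0.74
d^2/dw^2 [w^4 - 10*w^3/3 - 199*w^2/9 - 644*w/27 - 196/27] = 12*w^2 - 20*w - 398/9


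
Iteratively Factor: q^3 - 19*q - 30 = (q + 3)*(q^2 - 3*q - 10) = (q - 5)*(q + 3)*(q + 2)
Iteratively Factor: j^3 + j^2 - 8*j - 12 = (j - 3)*(j^2 + 4*j + 4) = (j - 3)*(j + 2)*(j + 2)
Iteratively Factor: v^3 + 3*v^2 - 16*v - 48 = (v + 4)*(v^2 - v - 12) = (v - 4)*(v + 4)*(v + 3)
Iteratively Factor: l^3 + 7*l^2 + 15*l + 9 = (l + 3)*(l^2 + 4*l + 3) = (l + 3)^2*(l + 1)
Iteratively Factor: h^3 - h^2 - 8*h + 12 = (h - 2)*(h^2 + h - 6) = (h - 2)*(h + 3)*(h - 2)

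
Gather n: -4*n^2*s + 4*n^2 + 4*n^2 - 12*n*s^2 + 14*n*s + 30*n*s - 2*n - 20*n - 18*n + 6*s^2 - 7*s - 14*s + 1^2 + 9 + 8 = n^2*(8 - 4*s) + n*(-12*s^2 + 44*s - 40) + 6*s^2 - 21*s + 18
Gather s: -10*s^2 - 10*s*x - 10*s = -10*s^2 + s*(-10*x - 10)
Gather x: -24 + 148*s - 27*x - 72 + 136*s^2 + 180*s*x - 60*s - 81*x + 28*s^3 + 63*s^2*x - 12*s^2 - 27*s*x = 28*s^3 + 124*s^2 + 88*s + x*(63*s^2 + 153*s - 108) - 96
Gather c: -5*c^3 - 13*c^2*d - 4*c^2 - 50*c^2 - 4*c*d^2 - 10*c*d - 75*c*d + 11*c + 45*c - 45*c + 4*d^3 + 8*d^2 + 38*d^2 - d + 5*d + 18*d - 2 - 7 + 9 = -5*c^3 + c^2*(-13*d - 54) + c*(-4*d^2 - 85*d + 11) + 4*d^3 + 46*d^2 + 22*d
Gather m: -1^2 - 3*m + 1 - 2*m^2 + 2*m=-2*m^2 - m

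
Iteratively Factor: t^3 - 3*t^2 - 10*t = (t)*(t^2 - 3*t - 10) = t*(t + 2)*(t - 5)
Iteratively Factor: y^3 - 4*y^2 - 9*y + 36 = (y - 3)*(y^2 - y - 12) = (y - 4)*(y - 3)*(y + 3)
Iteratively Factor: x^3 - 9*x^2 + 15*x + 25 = (x - 5)*(x^2 - 4*x - 5) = (x - 5)*(x + 1)*(x - 5)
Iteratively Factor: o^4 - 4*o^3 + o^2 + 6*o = (o)*(o^3 - 4*o^2 + o + 6) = o*(o + 1)*(o^2 - 5*o + 6) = o*(o - 2)*(o + 1)*(o - 3)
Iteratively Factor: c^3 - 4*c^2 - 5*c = (c)*(c^2 - 4*c - 5) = c*(c + 1)*(c - 5)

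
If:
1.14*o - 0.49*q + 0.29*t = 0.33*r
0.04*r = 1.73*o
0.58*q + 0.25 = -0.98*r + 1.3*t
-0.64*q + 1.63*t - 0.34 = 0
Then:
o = 0.00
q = 0.15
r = 0.01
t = 0.27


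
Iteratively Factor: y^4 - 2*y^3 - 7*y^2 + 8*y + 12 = (y + 1)*(y^3 - 3*y^2 - 4*y + 12) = (y - 2)*(y + 1)*(y^2 - y - 6) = (y - 2)*(y + 1)*(y + 2)*(y - 3)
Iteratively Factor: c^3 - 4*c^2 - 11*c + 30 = (c + 3)*(c^2 - 7*c + 10) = (c - 2)*(c + 3)*(c - 5)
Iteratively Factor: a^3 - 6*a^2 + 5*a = (a)*(a^2 - 6*a + 5) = a*(a - 5)*(a - 1)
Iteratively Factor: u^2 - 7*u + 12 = (u - 4)*(u - 3)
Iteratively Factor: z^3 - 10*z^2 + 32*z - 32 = (z - 4)*(z^2 - 6*z + 8) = (z - 4)*(z - 2)*(z - 4)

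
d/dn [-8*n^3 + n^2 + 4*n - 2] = -24*n^2 + 2*n + 4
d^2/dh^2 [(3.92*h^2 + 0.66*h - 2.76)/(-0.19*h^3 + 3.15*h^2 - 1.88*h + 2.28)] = (-0.283024000000001*h^6 - 0.142956000000012*h^5 + 11.9670360000001*h^4 - 109.258452*h^3 + 335.721528*h^2 - 62.453808*h - 66.548256)/(0.006859*h^9 - 0.341145*h^8 + 5.859429*h^7 - 38.253879*h^6 + 66.164988*h^5 - 106.156476*h^4 + 90.62072*h^3 - 73.300176*h^2 + 29.318976*h - 11.852352)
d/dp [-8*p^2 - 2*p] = -16*p - 2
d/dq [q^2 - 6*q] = 2*q - 6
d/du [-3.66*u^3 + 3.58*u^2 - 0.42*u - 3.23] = -10.98*u^2 + 7.16*u - 0.42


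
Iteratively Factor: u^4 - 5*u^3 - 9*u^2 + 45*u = (u - 5)*(u^3 - 9*u) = (u - 5)*(u + 3)*(u^2 - 3*u) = (u - 5)*(u - 3)*(u + 3)*(u)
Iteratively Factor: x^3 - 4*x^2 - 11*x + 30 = (x - 2)*(x^2 - 2*x - 15) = (x - 5)*(x - 2)*(x + 3)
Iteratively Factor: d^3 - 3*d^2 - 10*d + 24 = (d - 2)*(d^2 - d - 12) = (d - 2)*(d + 3)*(d - 4)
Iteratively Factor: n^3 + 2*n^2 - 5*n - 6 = (n - 2)*(n^2 + 4*n + 3) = (n - 2)*(n + 1)*(n + 3)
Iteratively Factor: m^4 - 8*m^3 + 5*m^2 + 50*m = (m + 2)*(m^3 - 10*m^2 + 25*m) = (m - 5)*(m + 2)*(m^2 - 5*m) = (m - 5)^2*(m + 2)*(m)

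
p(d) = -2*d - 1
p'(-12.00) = -2.00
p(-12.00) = 23.00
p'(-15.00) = -2.00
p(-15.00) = 29.00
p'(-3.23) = -2.00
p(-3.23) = 5.46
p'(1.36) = -2.00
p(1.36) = -3.72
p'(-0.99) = -2.00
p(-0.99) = 0.98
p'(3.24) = -2.00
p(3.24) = -7.48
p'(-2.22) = -2.00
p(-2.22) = 3.44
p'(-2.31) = -2.00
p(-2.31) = 3.62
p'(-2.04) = -2.00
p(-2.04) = 3.08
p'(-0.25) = -2.00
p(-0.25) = -0.50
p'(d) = -2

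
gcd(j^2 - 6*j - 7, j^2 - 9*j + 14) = j - 7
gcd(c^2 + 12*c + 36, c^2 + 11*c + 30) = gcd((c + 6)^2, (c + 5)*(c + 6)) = c + 6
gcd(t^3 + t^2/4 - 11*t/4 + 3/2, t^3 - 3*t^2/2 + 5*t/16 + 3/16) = t^2 - 7*t/4 + 3/4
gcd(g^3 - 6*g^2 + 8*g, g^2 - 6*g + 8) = g^2 - 6*g + 8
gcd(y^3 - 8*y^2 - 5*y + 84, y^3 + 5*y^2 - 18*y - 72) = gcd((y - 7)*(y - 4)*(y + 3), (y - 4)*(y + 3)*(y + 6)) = y^2 - y - 12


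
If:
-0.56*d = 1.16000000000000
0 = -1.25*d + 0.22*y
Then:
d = -2.07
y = -11.77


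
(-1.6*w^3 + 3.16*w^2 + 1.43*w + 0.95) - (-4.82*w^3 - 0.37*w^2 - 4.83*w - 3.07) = 3.22*w^3 + 3.53*w^2 + 6.26*w + 4.02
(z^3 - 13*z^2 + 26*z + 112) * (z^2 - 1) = z^5 - 13*z^4 + 25*z^3 + 125*z^2 - 26*z - 112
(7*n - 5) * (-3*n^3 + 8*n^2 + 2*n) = -21*n^4 + 71*n^3 - 26*n^2 - 10*n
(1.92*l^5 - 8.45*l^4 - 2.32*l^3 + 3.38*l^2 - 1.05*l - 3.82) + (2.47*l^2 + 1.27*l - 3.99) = 1.92*l^5 - 8.45*l^4 - 2.32*l^3 + 5.85*l^2 + 0.22*l - 7.81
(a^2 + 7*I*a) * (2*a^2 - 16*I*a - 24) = 2*a^4 - 2*I*a^3 + 88*a^2 - 168*I*a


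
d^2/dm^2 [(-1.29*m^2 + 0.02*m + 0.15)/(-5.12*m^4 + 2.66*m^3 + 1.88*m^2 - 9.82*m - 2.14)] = (202.899456*m^8 - 111.704064*m^7 - 31.1959600000001*m^6 - 716.717232*m^5 - 118.358088*m^4 + 111.463208*m^3 + 69.823752*m^2 + 11.009496*m - 17.48072)/(134.217728*m^12 - 209.190912*m^11 - 39.168*m^10 + 907.079704*m^9 - 619.764816*m^8 - 561.768216*m^7 + 1691.036776*m^6 + 44.3778000000001*m^5 - 786.24144*m^4 + 673.374016*m^3 + 593.267064*m^2 + 134.915016*m + 9.800344)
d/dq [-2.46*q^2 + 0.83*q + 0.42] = 0.83 - 4.92*q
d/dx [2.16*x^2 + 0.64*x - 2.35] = 4.32*x + 0.64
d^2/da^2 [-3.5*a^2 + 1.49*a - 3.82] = -7.00000000000000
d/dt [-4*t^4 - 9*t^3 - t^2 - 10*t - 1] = -16*t^3 - 27*t^2 - 2*t - 10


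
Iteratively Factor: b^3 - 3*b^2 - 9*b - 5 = (b + 1)*(b^2 - 4*b - 5) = (b + 1)^2*(b - 5)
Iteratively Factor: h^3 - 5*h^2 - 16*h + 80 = (h - 5)*(h^2 - 16) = (h - 5)*(h + 4)*(h - 4)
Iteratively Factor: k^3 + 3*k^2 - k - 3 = (k + 1)*(k^2 + 2*k - 3) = (k - 1)*(k + 1)*(k + 3)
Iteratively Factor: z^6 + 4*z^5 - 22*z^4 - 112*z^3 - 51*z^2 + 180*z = (z + 4)*(z^5 - 22*z^3 - 24*z^2 + 45*z) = (z - 1)*(z + 4)*(z^4 + z^3 - 21*z^2 - 45*z) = z*(z - 1)*(z + 4)*(z^3 + z^2 - 21*z - 45) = z*(z - 5)*(z - 1)*(z + 4)*(z^2 + 6*z + 9) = z*(z - 5)*(z - 1)*(z + 3)*(z + 4)*(z + 3)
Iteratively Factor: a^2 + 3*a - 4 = (a - 1)*(a + 4)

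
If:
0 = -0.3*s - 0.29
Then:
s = -0.97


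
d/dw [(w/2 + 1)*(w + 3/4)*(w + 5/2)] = 3*w^2/2 + 21*w/4 + 67/16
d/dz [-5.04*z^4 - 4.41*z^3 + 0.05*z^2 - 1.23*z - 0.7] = -20.16*z^3 - 13.23*z^2 + 0.1*z - 1.23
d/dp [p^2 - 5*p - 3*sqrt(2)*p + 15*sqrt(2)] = 2*p - 5 - 3*sqrt(2)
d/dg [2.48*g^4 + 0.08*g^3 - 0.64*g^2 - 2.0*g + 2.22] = 9.92*g^3 + 0.24*g^2 - 1.28*g - 2.0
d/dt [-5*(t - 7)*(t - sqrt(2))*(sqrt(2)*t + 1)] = -15*sqrt(2)*t^2 + 10*t + 70*sqrt(2)*t - 35 + 5*sqrt(2)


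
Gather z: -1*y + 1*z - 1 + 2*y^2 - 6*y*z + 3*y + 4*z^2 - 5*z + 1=2*y^2 + 2*y + 4*z^2 + z*(-6*y - 4)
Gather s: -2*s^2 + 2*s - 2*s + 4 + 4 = 8 - 2*s^2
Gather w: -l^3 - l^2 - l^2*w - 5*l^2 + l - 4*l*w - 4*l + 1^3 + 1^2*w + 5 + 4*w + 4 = -l^3 - 6*l^2 - 3*l + w*(-l^2 - 4*l + 5) + 10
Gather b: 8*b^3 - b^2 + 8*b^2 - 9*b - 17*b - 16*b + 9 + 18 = 8*b^3 + 7*b^2 - 42*b + 27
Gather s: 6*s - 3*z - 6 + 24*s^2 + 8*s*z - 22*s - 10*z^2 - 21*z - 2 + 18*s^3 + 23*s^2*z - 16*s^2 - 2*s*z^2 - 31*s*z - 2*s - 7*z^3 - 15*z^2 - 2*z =18*s^3 + s^2*(23*z + 8) + s*(-2*z^2 - 23*z - 18) - 7*z^3 - 25*z^2 - 26*z - 8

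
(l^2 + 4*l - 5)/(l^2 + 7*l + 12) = (l^2 + 4*l - 5)/(l^2 + 7*l + 12)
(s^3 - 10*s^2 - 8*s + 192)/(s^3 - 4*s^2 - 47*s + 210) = (s^2 - 4*s - 32)/(s^2 + 2*s - 35)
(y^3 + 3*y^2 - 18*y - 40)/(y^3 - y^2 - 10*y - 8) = (y + 5)/(y + 1)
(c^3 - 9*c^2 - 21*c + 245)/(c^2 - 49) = (c^2 - 2*c - 35)/(c + 7)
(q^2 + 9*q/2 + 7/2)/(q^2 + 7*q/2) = (q + 1)/q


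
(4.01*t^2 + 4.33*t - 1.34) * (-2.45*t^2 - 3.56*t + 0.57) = -9.8245*t^4 - 24.8841*t^3 - 9.8461*t^2 + 7.2385*t - 0.7638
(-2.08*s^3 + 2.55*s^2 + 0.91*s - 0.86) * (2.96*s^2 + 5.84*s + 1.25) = -6.1568*s^5 - 4.5992*s^4 + 14.9856*s^3 + 5.9563*s^2 - 3.8849*s - 1.075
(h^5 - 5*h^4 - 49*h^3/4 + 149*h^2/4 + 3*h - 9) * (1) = h^5 - 5*h^4 - 49*h^3/4 + 149*h^2/4 + 3*h - 9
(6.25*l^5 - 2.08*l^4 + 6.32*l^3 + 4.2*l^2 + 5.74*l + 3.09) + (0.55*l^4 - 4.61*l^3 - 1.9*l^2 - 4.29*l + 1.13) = 6.25*l^5 - 1.53*l^4 + 1.71*l^3 + 2.3*l^2 + 1.45*l + 4.22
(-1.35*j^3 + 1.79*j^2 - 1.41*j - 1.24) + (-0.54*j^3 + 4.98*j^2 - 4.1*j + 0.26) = -1.89*j^3 + 6.77*j^2 - 5.51*j - 0.98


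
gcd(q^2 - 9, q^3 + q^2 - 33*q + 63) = q - 3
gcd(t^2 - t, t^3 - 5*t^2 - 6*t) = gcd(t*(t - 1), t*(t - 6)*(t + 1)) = t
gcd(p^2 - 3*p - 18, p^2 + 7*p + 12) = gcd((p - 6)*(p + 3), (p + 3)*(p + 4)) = p + 3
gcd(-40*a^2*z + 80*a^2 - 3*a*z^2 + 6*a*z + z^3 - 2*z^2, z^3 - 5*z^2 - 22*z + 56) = z - 2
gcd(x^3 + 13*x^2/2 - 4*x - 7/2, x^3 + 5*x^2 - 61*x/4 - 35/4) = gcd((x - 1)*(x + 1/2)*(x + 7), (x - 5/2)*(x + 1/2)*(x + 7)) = x^2 + 15*x/2 + 7/2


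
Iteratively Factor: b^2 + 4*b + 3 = (b + 3)*(b + 1)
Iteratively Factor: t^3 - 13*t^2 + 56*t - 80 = (t - 4)*(t^2 - 9*t + 20) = (t - 5)*(t - 4)*(t - 4)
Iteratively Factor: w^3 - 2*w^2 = (w)*(w^2 - 2*w) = w^2*(w - 2)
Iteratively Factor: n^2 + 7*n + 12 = (n + 4)*(n + 3)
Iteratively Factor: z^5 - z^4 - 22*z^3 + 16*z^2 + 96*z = (z + 2)*(z^4 - 3*z^3 - 16*z^2 + 48*z) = (z - 3)*(z + 2)*(z^3 - 16*z) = z*(z - 3)*(z + 2)*(z^2 - 16) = z*(z - 4)*(z - 3)*(z + 2)*(z + 4)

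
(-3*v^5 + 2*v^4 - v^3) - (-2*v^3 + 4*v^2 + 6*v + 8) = -3*v^5 + 2*v^4 + v^3 - 4*v^2 - 6*v - 8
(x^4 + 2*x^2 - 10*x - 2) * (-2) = -2*x^4 - 4*x^2 + 20*x + 4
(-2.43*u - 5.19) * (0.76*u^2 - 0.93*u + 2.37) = -1.8468*u^3 - 1.6845*u^2 - 0.9324*u - 12.3003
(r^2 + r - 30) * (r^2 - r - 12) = r^4 - 43*r^2 + 18*r + 360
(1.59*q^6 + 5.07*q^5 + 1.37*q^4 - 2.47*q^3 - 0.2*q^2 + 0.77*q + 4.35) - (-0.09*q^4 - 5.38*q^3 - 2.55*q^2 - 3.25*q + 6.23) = 1.59*q^6 + 5.07*q^5 + 1.46*q^4 + 2.91*q^3 + 2.35*q^2 + 4.02*q - 1.88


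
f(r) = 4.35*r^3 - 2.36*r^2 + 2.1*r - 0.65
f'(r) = 13.05*r^2 - 4.72*r + 2.1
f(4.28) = 306.16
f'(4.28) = 220.95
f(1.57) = 13.66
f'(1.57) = 26.86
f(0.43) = 0.16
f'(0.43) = 2.48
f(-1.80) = -37.45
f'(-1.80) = 52.88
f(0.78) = 1.62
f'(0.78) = 6.36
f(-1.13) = -12.31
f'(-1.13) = 24.10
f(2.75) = 77.74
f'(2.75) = 87.81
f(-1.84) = -39.60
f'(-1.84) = 54.97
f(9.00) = 2998.24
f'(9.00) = 1016.67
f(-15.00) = -15244.40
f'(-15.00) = 3009.15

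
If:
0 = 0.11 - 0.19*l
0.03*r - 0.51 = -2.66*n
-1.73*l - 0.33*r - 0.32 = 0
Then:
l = 0.58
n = 0.24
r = -4.00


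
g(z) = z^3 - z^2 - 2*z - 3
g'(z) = 3*z^2 - 2*z - 2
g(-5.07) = -148.89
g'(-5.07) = 85.25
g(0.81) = -4.74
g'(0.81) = -1.65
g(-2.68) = -24.07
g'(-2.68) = 24.91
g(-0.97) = -2.91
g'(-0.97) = 2.76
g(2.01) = -2.94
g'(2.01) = 6.10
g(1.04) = -5.04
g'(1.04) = -0.84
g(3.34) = 16.42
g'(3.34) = 24.79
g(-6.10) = -254.99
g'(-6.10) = 121.83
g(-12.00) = -1851.00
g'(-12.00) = 454.00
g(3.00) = 9.00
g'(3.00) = 19.00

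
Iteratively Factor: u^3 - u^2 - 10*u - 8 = (u - 4)*(u^2 + 3*u + 2) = (u - 4)*(u + 1)*(u + 2)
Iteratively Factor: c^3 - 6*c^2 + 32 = (c + 2)*(c^2 - 8*c + 16) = (c - 4)*(c + 2)*(c - 4)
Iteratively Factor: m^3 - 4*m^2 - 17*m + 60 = (m - 5)*(m^2 + m - 12) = (m - 5)*(m - 3)*(m + 4)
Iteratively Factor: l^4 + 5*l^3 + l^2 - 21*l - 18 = (l + 3)*(l^3 + 2*l^2 - 5*l - 6) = (l + 1)*(l + 3)*(l^2 + l - 6) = (l - 2)*(l + 1)*(l + 3)*(l + 3)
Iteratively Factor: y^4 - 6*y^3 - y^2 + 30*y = (y - 5)*(y^3 - y^2 - 6*y) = (y - 5)*(y - 3)*(y^2 + 2*y) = y*(y - 5)*(y - 3)*(y + 2)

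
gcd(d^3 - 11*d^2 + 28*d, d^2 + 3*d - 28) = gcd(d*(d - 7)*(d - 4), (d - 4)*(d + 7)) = d - 4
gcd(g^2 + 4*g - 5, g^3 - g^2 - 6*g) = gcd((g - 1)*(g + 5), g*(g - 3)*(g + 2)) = 1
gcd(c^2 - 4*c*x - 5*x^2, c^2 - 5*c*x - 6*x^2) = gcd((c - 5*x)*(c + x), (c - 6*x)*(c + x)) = c + x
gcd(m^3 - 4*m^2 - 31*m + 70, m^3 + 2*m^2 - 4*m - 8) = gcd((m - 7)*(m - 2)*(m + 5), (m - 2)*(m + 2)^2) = m - 2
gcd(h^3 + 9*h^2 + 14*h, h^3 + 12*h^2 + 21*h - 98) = h + 7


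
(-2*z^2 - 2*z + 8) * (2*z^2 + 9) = -4*z^4 - 4*z^3 - 2*z^2 - 18*z + 72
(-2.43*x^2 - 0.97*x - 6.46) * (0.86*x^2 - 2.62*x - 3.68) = -2.0898*x^4 + 5.5324*x^3 + 5.9282*x^2 + 20.4948*x + 23.7728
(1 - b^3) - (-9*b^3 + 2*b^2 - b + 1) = 8*b^3 - 2*b^2 + b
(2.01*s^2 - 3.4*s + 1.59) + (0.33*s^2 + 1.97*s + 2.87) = 2.34*s^2 - 1.43*s + 4.46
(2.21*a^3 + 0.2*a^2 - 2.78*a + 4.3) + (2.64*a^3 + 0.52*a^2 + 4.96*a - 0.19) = 4.85*a^3 + 0.72*a^2 + 2.18*a + 4.11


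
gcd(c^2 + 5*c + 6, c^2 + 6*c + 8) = c + 2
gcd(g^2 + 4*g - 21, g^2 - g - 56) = g + 7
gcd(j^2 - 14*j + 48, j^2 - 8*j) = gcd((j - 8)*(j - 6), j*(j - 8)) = j - 8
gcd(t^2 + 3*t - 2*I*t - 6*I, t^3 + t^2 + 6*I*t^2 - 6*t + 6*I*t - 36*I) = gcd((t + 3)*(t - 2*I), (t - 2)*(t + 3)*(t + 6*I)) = t + 3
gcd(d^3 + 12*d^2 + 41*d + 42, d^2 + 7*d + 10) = d + 2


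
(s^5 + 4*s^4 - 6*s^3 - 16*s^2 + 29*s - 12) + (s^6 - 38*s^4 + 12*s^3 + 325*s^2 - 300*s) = s^6 + s^5 - 34*s^4 + 6*s^3 + 309*s^2 - 271*s - 12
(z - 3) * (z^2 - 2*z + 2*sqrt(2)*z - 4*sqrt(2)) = z^3 - 5*z^2 + 2*sqrt(2)*z^2 - 10*sqrt(2)*z + 6*z + 12*sqrt(2)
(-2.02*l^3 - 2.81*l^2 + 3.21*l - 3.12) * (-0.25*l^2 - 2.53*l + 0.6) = 0.505*l^5 + 5.8131*l^4 + 5.0948*l^3 - 9.0273*l^2 + 9.8196*l - 1.872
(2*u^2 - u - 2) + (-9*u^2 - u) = -7*u^2 - 2*u - 2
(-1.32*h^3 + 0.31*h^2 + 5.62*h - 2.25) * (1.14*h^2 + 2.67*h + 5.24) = -1.5048*h^5 - 3.171*h^4 + 0.317699999999999*h^3 + 14.0648*h^2 + 23.4413*h - 11.79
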